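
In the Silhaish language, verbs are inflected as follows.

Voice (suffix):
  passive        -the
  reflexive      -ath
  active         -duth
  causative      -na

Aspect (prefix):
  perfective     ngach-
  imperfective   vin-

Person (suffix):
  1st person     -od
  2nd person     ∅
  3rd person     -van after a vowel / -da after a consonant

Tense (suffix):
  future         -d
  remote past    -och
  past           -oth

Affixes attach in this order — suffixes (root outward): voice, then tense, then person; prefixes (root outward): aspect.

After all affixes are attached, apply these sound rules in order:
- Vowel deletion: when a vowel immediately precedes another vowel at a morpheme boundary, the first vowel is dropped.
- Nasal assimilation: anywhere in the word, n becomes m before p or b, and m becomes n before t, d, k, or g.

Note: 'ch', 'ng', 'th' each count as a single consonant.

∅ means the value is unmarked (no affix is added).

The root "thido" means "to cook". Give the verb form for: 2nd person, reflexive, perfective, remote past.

ngachthidathoch

Attach voice reflexive -ath → thidoath.
Attach tense remote past -och → thidoathoch.
person = 2nd person: zero marking, form stays thidoathoch.
Attach aspect perfective ngach- → ngachthidoathoch.
Apply vowel deletion: ngachthidoathoch → ngachthidathoch.
Nasal assimilation: no change.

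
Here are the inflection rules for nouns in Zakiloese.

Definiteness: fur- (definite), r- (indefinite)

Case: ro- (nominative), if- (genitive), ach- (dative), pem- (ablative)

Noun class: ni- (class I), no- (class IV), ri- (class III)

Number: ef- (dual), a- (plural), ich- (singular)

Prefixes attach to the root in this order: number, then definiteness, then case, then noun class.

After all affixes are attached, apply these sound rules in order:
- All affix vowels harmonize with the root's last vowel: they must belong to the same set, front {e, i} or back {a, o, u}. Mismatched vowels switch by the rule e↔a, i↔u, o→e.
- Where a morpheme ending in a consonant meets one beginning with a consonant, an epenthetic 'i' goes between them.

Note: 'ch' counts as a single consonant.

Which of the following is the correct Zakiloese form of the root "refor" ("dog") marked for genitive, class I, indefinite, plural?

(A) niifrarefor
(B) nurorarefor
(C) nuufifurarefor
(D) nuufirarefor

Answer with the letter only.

D

Attach number plural a- → arefor.
Attach definiteness indefinite r- → rarefor.
Attach case genitive if- → ifrarefor.
Attach noun class class I ni- → niifrarefor.
Apply vowel harmony: niifrarefor → nuufrarefor.
Apply epenthesis: nuufrarefor → nuufirarefor.
So the correct form is nuufirarefor, option (D).
(B) nurorarefor is wrong: it uses nominative instead of genitive for case.
(C) nuufifurarefor is wrong: it uses definite instead of indefinite for definiteness.
(A) niifrarefor is wrong: it fails to apply the sound rule(s).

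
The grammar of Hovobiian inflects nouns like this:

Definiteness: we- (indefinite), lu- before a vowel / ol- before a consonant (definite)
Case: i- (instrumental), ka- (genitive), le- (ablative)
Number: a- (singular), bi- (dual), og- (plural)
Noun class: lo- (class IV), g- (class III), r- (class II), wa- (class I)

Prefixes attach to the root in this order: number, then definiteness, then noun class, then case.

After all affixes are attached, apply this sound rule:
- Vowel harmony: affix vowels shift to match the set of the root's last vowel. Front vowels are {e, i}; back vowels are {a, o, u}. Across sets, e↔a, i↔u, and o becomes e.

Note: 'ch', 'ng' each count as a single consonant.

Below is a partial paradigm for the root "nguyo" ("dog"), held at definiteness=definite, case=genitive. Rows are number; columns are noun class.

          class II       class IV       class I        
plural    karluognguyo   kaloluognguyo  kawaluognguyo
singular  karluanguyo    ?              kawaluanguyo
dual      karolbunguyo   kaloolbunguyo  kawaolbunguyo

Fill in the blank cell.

kaloluanguyo

Attach number singular a- → anguyo.
Attach definiteness definite lu- (before vowel 'a') → luanguyo.
Attach noun class class IV lo- → loluanguyo.
Attach case genitive ka- → kaloluanguyo.
Vowel harmony: no change.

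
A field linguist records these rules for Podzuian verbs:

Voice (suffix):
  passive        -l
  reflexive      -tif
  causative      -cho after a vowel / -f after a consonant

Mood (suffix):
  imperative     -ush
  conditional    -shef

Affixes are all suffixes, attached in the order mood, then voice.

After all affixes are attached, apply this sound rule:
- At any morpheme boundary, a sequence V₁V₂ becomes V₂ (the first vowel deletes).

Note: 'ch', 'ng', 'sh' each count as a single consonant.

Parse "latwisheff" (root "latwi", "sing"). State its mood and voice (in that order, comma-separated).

conditional, causative

Segment: latwi-shef-f.
mood: -shef → conditional.
voice: -cho/f → causative.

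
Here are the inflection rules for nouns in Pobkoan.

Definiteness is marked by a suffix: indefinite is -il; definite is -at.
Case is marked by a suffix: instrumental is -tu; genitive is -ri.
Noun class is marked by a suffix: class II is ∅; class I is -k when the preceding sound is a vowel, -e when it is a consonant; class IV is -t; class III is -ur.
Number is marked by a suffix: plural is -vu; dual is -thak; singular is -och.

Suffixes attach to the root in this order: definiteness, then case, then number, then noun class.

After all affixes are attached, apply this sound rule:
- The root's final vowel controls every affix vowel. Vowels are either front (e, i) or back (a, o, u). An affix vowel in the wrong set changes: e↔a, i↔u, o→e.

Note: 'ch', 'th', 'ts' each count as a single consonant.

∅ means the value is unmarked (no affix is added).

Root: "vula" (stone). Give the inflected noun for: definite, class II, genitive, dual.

vulaatruthak

Attach definiteness definite -at → vulaat.
Attach case genitive -ri → vulaatri.
Attach number dual -thak → vulaatrithak.
noun class = class II: zero marking, form stays vulaatrithak.
Apply vowel harmony: vulaatrithak → vulaatruthak.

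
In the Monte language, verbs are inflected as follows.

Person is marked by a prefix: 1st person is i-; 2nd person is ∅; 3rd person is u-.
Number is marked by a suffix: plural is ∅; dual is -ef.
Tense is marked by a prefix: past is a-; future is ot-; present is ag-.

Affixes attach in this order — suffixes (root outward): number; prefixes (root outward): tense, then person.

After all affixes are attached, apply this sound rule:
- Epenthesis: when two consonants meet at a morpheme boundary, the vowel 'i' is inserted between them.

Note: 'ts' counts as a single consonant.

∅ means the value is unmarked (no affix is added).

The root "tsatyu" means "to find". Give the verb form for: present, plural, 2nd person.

agitsatyu

Attach tense present ag- → agtsatyu.
person = 2nd person: zero marking, form stays agtsatyu.
number = plural: zero marking, form stays agtsatyu.
Apply epenthesis: agtsatyu → agitsatyu.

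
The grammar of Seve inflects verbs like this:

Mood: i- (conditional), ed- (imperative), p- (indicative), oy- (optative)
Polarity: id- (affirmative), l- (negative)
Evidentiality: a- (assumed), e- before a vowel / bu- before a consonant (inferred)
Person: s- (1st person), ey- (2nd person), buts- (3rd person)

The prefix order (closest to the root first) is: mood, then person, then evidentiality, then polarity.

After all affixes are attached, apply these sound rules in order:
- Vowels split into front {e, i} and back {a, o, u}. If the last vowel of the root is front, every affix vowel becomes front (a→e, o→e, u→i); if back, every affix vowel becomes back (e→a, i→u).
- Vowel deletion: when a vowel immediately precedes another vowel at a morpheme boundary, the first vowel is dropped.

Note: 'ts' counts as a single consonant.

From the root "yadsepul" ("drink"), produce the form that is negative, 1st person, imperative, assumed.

lasadyadsepul

Attach mood imperative ed- → edyadsepul.
Attach person 1st person s- → sedyadsepul.
Attach evidentiality assumed a- → asedyadsepul.
Attach polarity negative l- → lasedyadsepul.
Apply vowel harmony: lasedyadsepul → lasadyadsepul.
Vowel deletion: no change.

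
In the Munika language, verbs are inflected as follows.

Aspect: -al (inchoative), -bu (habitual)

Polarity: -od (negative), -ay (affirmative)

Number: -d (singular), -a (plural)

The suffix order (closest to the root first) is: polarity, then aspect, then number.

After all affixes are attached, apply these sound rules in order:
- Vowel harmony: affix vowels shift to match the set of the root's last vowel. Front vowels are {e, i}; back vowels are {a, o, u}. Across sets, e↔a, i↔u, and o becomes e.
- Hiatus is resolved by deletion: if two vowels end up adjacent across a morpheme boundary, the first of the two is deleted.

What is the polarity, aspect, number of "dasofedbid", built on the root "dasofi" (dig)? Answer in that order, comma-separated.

Segment: dasofi-od-bu-d.
polarity: -od → negative.
aspect: -bu → habitual.
number: -d → singular.

negative, habitual, singular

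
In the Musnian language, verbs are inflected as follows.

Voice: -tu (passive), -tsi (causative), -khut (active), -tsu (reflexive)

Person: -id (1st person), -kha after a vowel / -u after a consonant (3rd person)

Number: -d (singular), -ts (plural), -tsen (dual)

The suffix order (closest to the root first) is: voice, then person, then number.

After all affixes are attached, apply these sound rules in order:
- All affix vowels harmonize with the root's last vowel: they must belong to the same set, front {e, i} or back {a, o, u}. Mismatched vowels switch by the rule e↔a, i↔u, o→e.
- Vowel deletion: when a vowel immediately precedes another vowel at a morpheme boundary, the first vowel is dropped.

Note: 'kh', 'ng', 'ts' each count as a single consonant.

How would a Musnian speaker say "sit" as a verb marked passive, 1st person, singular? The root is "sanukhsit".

Attach voice passive -tu → sanukhsittu.
Attach person 1st person -id → sanukhsittuid.
Attach number singular -d → sanukhsittuidd.
Apply vowel harmony: sanukhsittuidd → sanukhsittiidd.
Apply vowel deletion: sanukhsittiidd → sanukhsittidd.

sanukhsittidd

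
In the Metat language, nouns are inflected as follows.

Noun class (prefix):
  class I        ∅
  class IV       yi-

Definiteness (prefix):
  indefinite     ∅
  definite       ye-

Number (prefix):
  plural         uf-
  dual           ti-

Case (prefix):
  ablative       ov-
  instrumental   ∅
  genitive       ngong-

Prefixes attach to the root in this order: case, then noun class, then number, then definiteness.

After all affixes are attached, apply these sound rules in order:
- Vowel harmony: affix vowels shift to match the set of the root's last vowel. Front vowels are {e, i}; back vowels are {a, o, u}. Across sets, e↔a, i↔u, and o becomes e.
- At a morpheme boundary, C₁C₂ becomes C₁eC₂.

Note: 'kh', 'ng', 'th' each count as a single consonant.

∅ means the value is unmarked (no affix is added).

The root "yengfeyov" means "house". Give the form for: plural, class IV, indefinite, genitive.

Attach case genitive ngong- → ngongyengfeyov.
Attach noun class class IV yi- → yingongyengfeyov.
Attach number plural uf- → ufyingongyengfeyov.
definiteness = indefinite: zero marking, form stays ufyingongyengfeyov.
Apply vowel harmony: ufyingongyengfeyov → ufyungongyengfeyov.
Apply epenthesis: ufyungongyengfeyov → ufeyungongeyengfeyov.

ufeyungongeyengfeyov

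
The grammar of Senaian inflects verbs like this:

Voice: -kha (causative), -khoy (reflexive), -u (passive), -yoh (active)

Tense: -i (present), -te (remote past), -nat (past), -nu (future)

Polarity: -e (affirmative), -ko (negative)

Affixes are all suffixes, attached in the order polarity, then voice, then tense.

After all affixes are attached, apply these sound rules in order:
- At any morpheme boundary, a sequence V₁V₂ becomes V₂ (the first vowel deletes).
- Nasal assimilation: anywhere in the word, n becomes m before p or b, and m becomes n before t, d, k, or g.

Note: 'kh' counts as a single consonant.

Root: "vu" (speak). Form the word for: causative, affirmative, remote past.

Attach polarity affirmative -e → vue.
Attach voice causative -kha → vuekha.
Attach tense remote past -te → vuekhate.
Apply vowel deletion: vuekhate → vekhate.
Nasal assimilation: no change.

vekhate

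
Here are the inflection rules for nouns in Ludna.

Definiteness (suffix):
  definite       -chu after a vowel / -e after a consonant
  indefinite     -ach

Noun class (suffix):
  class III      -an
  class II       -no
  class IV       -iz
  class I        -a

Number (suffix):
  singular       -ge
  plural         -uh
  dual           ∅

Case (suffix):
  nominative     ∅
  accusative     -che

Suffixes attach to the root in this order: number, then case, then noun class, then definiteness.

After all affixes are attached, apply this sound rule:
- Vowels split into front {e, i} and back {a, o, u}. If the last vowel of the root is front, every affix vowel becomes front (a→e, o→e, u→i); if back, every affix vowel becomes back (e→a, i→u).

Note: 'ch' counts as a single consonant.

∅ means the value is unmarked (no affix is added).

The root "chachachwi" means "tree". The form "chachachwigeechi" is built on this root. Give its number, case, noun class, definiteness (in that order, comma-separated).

Segment: chachachwi-ge-a-chu.
number: -ge → singular.
case: ∅ → nominative.
noun class: -a → class I.
definiteness: -chu/e → definite.

singular, nominative, class I, definite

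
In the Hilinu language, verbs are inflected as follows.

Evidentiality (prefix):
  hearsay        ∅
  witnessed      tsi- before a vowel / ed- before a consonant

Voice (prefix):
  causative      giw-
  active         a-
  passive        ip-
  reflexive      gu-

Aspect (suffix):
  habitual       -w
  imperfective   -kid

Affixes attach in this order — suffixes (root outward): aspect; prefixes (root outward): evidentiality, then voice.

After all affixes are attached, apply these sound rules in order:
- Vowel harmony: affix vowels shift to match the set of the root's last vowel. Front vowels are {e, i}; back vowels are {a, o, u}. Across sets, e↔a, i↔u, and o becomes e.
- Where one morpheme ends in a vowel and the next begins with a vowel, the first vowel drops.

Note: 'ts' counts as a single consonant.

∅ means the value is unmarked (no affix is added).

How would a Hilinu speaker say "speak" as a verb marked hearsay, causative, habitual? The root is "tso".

guwtsow

evidentiality = hearsay: zero marking, form stays tso.
Attach voice causative giw- → giwtso.
Attach aspect habitual -w → giwtsow.
Apply vowel harmony: giwtsow → guwtsow.
Vowel deletion: no change.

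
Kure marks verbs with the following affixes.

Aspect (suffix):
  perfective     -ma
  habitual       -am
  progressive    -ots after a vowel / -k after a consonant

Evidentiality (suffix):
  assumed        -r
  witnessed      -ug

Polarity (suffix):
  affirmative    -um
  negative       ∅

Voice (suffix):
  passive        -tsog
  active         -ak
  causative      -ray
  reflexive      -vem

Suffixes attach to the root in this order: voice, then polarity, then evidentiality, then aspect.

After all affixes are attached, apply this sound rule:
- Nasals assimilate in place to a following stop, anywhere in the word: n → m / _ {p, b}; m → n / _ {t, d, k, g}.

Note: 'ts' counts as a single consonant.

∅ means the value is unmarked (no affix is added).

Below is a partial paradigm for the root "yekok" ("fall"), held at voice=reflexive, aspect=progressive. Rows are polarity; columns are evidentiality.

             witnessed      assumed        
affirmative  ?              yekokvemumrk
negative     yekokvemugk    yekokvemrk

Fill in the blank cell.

yekokvemumugk

Attach voice reflexive -vem → yekokvem.
Attach polarity affirmative -um → yekokvemum.
Attach evidentiality witnessed -ug → yekokvemumug.
Attach aspect progressive -k (after consonant 'g') → yekokvemumugk.
Nasal assimilation: no change.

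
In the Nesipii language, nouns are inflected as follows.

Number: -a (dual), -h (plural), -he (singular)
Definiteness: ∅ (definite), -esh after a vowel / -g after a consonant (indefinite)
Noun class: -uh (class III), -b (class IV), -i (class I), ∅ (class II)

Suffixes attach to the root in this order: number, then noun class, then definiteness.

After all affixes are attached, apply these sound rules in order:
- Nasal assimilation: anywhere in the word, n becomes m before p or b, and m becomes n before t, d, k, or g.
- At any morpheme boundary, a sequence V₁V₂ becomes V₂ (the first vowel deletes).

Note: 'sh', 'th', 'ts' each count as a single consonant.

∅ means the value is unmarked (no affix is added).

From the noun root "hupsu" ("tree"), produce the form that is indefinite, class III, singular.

Attach number singular -he → hupsuhe.
Attach noun class class III -uh → hupsuheuh.
Attach definiteness indefinite -g (after consonant 'h') → hupsuheuhg.
Nasal assimilation: no change.
Apply vowel deletion: hupsuheuhg → hupsuhuhg.

hupsuhuhg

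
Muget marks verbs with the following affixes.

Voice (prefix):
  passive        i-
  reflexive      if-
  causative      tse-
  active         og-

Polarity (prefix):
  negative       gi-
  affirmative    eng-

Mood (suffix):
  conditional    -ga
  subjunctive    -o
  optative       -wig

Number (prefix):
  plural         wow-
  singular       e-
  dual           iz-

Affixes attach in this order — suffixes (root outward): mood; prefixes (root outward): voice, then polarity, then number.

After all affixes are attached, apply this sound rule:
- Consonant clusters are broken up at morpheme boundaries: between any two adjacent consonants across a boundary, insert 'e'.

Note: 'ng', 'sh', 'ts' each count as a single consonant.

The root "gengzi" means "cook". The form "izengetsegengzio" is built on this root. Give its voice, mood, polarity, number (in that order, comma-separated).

Segment: iz-eng-tse-gengzi-o.
voice: tse- → causative.
mood: -o → subjunctive.
polarity: eng- → affirmative.
number: iz- → dual.

causative, subjunctive, affirmative, dual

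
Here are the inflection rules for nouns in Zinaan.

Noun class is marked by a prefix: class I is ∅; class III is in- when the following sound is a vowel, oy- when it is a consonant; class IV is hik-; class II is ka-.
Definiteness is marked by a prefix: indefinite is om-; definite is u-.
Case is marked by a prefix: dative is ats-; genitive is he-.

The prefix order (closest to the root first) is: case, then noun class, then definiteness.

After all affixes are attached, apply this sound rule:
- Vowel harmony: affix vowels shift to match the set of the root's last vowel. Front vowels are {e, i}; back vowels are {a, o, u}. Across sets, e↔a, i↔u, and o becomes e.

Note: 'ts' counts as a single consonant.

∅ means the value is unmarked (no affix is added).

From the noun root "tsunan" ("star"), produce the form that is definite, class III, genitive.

uoyhatsunan

Attach case genitive he- → hetsunan.
Attach noun class class III oy- (before consonant 'h') → oyhetsunan.
Attach definiteness definite u- → uoyhetsunan.
Apply vowel harmony: uoyhetsunan → uoyhatsunan.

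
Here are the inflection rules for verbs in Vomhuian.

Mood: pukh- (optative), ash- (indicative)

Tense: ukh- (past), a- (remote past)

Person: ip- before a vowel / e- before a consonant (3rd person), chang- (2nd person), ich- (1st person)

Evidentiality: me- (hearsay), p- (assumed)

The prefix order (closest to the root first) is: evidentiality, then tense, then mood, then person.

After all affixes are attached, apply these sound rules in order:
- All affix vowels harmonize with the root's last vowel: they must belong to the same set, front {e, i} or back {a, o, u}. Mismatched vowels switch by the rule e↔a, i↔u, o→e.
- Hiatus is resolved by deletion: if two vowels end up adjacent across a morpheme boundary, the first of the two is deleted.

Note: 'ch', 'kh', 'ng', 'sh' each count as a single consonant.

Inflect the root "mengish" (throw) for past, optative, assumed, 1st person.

ichpikhikhpmengish

Attach evidentiality assumed p- → pmengish.
Attach tense past ukh- → ukhpmengish.
Attach mood optative pukh- → pukhukhpmengish.
Attach person 1st person ich- → ichpukhukhpmengish.
Apply vowel harmony: ichpukhukhpmengish → ichpikhikhpmengish.
Vowel deletion: no change.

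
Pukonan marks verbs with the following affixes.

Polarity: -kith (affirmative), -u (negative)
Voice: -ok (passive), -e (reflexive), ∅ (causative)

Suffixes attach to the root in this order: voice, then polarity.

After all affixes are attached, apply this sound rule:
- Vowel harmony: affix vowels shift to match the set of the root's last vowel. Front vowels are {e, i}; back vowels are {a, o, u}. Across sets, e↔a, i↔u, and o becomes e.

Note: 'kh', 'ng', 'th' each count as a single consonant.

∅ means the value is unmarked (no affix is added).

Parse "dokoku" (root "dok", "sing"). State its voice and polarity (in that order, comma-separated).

Segment: dok-ok-u.
voice: -ok → passive.
polarity: -u → negative.

passive, negative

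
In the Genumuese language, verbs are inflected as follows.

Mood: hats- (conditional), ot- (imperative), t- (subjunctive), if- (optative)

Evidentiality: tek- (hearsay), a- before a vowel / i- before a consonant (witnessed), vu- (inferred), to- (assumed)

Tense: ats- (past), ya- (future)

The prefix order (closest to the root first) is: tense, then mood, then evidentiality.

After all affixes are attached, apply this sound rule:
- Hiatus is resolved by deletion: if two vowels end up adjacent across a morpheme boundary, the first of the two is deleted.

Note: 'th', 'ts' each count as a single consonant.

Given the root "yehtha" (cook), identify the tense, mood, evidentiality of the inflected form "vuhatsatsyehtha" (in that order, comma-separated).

past, conditional, inferred

Segment: vu-hats-ats-yehtha.
tense: ats- → past.
mood: hats- → conditional.
evidentiality: vu- → inferred.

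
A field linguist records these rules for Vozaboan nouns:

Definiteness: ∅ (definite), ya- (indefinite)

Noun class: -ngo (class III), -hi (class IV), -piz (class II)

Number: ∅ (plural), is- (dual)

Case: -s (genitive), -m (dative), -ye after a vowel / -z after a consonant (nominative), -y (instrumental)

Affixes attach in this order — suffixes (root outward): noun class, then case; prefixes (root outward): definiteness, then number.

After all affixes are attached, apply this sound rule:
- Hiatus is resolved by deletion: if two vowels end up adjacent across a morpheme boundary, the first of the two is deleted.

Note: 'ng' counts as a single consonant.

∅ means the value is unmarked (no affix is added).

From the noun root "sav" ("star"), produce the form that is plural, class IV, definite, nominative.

Attach noun class class IV -hi → savhi.
definiteness = definite: zero marking, form stays savhi.
Attach case nominative -ye (after vowel 'i') → savhiye.
number = plural: zero marking, form stays savhiye.
Vowel deletion: no change.

savhiye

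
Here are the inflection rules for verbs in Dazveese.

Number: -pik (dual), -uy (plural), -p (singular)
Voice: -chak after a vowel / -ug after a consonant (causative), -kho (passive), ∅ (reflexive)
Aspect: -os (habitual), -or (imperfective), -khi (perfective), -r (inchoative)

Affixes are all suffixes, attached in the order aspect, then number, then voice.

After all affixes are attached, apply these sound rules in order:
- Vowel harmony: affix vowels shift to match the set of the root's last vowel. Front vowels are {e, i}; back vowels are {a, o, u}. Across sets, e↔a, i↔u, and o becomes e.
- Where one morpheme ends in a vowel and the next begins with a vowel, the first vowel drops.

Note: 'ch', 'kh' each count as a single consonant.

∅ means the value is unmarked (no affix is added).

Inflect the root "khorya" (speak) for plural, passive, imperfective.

khoryoruykho

Attach aspect imperfective -or → khoryaor.
Attach number plural -uy → khoryaoruy.
Attach voice passive -kho → khoryaoruykho.
Vowel harmony: no change.
Apply vowel deletion: khoryaoruykho → khoryoruykho.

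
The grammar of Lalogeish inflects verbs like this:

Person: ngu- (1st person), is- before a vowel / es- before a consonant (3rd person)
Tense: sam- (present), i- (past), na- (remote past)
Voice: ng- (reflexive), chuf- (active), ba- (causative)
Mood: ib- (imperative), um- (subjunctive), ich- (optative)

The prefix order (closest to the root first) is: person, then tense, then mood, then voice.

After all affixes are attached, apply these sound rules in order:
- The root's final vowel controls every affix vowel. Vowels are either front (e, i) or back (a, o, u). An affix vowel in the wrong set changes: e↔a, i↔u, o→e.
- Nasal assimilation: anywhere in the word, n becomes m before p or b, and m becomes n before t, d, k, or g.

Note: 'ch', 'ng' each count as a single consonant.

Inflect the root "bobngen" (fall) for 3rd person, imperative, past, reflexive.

Attach person 3rd person es- (before consonant 'b') → esbobngen.
Attach tense past i- → iesbobngen.
Attach mood imperative ib- → ibiesbobngen.
Attach voice reflexive ng- → ngibiesbobngen.
Vowel harmony: no change.
Nasal assimilation: no change.

ngibiesbobngen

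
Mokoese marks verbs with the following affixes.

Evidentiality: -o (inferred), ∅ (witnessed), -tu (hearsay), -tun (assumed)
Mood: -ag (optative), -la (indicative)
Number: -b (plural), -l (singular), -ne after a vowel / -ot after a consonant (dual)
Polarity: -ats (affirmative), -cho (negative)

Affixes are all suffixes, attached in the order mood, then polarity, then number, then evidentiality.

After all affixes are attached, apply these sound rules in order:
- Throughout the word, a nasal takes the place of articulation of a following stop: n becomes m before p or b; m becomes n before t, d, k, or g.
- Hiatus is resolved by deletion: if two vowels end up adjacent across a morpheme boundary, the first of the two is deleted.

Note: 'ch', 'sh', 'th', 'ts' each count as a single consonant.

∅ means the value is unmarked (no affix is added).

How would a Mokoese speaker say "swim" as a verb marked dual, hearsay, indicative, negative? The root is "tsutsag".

tsutsaglachonetu

Attach mood indicative -la → tsutsagla.
Attach polarity negative -cho → tsutsaglacho.
Attach number dual -ne (after vowel 'o') → tsutsaglachone.
Attach evidentiality hearsay -tu → tsutsaglachonetu.
Nasal assimilation: no change.
Vowel deletion: no change.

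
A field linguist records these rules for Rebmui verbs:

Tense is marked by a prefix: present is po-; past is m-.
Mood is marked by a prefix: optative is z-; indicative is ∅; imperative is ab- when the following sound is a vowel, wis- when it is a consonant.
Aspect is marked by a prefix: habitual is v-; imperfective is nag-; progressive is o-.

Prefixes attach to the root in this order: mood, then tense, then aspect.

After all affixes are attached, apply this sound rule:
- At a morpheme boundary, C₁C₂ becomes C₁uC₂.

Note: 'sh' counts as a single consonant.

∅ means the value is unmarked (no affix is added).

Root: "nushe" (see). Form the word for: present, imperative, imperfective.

nagupowisunushe

Attach mood imperative wis- (before consonant 'n') → wisnushe.
Attach tense present po- → powisnushe.
Attach aspect imperfective nag- → nagpowisnushe.
Apply epenthesis: nagpowisnushe → nagupowisunushe.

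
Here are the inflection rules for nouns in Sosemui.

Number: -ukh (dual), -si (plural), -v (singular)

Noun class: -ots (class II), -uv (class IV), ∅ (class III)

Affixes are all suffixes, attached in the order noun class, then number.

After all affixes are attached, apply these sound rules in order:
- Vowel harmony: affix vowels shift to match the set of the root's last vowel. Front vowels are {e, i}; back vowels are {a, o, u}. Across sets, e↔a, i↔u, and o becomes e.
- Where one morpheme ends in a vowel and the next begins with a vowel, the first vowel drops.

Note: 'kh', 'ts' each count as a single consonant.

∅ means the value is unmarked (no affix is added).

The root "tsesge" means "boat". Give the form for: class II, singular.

tsesgetsv

Attach noun class class II -ots → tsesgeots.
Attach number singular -v → tsesgeotsv.
Apply vowel harmony: tsesgeotsv → tsesgeetsv.
Apply vowel deletion: tsesgeetsv → tsesgetsv.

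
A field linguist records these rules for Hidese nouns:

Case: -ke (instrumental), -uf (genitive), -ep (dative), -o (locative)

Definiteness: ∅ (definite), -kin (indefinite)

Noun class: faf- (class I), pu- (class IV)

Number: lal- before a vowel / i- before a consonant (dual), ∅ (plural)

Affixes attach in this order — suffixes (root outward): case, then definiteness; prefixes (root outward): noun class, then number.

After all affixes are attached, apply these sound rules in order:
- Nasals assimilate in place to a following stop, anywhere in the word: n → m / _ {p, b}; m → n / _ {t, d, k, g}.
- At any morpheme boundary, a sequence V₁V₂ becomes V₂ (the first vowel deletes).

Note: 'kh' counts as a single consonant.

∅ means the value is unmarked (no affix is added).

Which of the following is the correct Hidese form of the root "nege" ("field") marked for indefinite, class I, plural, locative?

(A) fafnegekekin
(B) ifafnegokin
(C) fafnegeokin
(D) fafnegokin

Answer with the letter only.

D

Attach case locative -o → negeo.
Attach definiteness indefinite -kin → negeokin.
Attach noun class class I faf- → fafnegeokin.
number = plural: zero marking, form stays fafnegeokin.
Nasal assimilation: no change.
Apply vowel deletion: fafnegeokin → fafnegokin.
So the correct form is fafnegokin, option (D).
(B) ifafnegokin is wrong: it uses dual instead of plural for number.
(C) fafnegeokin is wrong: it fails to apply the sound rule(s).
(A) fafnegekekin is wrong: it uses instrumental instead of locative for case.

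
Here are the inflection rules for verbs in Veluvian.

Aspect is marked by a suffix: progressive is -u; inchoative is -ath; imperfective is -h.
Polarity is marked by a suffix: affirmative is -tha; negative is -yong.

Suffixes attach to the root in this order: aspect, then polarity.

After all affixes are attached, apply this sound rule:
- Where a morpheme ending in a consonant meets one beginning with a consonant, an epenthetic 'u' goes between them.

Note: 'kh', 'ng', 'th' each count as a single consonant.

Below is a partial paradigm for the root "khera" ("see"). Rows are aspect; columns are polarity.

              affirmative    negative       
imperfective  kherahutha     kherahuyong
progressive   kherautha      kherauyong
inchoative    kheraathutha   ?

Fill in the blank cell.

kheraathuyong

Attach aspect inchoative -ath → kheraath.
Attach polarity negative -yong → kheraathyong.
Apply epenthesis: kheraathyong → kheraathuyong.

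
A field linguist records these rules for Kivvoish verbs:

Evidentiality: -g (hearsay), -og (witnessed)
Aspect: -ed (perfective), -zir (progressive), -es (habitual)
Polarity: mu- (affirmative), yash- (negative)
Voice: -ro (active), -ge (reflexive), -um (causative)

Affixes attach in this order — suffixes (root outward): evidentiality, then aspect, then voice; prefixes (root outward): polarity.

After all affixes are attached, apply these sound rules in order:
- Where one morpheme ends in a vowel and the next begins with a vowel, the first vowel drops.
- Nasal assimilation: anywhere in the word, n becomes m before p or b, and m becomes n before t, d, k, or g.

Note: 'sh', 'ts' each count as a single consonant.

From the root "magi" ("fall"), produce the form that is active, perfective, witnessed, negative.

yashmagogedro

Attach evidentiality witnessed -og → magiog.
Attach polarity negative yash- → yashmagiog.
Attach aspect perfective -ed → yashmagioged.
Attach voice active -ro → yashmagiogedro.
Apply vowel deletion: yashmagiogedro → yashmagogedro.
Nasal assimilation: no change.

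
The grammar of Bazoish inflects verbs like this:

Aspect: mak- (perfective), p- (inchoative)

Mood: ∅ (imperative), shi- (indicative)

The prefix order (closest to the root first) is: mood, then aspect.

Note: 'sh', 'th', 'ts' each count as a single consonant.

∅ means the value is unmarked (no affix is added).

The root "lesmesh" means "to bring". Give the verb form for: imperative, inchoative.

mood = imperative: zero marking, form stays lesmesh.
Attach aspect inchoative p- → plesmesh.

plesmesh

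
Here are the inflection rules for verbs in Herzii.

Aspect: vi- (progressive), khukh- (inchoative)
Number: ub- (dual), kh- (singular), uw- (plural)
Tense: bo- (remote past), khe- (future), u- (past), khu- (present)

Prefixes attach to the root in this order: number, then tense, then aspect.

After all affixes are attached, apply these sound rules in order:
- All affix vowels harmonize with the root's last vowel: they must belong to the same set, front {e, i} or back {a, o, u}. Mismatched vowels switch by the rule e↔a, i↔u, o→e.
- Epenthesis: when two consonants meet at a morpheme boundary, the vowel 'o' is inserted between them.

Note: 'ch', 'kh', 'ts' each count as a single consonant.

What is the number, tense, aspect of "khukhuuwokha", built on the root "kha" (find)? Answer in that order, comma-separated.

Segment: khukh-u-uw-kha.
number: uw- → plural.
tense: u- → past.
aspect: khukh- → inchoative.

plural, past, inchoative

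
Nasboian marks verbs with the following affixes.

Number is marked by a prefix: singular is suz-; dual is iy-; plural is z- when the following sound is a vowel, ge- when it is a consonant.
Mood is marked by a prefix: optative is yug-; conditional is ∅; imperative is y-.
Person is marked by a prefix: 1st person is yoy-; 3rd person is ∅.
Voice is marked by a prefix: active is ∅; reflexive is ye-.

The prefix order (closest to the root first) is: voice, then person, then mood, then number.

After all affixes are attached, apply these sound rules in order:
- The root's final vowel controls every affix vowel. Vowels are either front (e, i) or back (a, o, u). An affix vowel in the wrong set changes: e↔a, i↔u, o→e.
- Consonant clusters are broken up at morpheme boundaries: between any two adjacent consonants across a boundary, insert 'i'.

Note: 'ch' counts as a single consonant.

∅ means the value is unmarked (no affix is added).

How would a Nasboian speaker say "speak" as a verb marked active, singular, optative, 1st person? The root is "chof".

suziyugiyoyichof

voice = active: zero marking, form stays chof.
Attach person 1st person yoy- → yoychof.
Attach mood optative yug- → yugyoychof.
Attach number singular suz- → suzyugyoychof.
Vowel harmony: no change.
Apply epenthesis: suzyugyoychof → suziyugiyoyichof.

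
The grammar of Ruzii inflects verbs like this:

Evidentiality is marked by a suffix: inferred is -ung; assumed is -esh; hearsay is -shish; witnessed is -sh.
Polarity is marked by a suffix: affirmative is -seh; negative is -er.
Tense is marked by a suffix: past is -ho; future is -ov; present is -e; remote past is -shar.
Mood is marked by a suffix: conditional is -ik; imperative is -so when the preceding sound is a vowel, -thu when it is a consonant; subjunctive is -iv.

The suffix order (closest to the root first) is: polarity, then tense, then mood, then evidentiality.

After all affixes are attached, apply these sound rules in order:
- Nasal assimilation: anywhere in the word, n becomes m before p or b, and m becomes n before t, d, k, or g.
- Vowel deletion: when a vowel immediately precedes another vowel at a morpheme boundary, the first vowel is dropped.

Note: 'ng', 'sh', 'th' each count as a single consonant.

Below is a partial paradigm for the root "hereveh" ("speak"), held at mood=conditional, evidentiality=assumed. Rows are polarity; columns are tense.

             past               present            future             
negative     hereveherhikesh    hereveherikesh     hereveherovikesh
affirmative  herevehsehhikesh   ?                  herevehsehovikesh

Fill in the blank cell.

herevehsehikesh

Attach polarity affirmative -seh → herevehseh.
Attach tense present -e → herevehsehe.
Attach mood conditional -ik → herevehseheik.
Attach evidentiality assumed -esh → herevehseheikesh.
Nasal assimilation: no change.
Apply vowel deletion: herevehseheikesh → herevehsehikesh.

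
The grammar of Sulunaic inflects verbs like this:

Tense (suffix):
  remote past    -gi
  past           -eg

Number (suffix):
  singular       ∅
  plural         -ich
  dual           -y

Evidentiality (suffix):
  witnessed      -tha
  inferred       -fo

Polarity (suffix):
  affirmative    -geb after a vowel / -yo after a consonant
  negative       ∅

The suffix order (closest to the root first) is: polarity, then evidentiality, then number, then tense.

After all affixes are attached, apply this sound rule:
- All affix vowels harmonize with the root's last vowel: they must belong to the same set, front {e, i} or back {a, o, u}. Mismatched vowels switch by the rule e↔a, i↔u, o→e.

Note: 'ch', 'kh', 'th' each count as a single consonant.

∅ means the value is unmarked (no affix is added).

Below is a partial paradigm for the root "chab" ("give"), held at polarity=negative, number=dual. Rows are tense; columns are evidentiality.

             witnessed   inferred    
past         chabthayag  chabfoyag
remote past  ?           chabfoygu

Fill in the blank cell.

polarity = negative: zero marking, form stays chab.
Attach evidentiality witnessed -tha → chabtha.
Attach number dual -y → chabthay.
Attach tense remote past -gi → chabthaygi.
Apply vowel harmony: chabthaygi → chabthaygu.

chabthaygu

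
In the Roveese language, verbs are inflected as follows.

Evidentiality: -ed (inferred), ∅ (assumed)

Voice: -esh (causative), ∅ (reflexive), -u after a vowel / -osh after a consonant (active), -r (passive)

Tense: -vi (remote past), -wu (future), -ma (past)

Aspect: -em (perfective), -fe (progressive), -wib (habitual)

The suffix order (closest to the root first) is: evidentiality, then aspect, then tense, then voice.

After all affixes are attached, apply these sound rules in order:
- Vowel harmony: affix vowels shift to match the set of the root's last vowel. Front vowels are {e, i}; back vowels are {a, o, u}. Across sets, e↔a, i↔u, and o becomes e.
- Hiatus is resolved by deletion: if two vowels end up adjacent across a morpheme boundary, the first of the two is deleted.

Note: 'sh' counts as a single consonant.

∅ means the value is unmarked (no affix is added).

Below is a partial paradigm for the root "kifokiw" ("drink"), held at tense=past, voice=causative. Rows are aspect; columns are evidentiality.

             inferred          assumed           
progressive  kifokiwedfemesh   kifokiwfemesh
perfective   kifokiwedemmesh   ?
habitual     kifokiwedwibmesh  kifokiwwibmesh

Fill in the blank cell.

evidentiality = assumed: zero marking, form stays kifokiw.
Attach aspect perfective -em → kifokiwem.
Attach tense past -ma → kifokiwemma.
Attach voice causative -esh → kifokiwemmaesh.
Apply vowel harmony: kifokiwemmaesh → kifokiwemmeesh.
Apply vowel deletion: kifokiwemmeesh → kifokiwemmesh.

kifokiwemmesh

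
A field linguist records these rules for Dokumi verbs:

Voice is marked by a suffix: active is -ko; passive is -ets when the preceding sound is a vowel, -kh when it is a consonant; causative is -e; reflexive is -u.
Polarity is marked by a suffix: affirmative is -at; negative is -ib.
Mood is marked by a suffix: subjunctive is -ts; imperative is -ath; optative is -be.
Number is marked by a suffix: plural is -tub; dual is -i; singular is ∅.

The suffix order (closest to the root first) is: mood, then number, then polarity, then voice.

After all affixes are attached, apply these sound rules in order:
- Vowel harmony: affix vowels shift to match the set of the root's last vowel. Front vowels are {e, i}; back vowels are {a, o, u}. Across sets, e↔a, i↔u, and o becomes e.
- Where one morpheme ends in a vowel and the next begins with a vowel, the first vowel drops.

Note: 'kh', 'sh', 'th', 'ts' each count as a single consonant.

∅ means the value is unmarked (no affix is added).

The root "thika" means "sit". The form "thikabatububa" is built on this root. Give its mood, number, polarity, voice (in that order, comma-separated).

optative, plural, negative, causative

Segment: thika-be-tub-ib-e.
mood: -be → optative.
number: -tub → plural.
polarity: -ib → negative.
voice: -e → causative.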